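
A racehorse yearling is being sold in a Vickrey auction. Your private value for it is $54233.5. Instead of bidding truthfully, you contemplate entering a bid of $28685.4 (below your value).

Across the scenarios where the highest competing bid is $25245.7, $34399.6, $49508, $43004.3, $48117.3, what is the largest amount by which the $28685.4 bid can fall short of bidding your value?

$25245.7: same outcome either way → loss $0.
$34399.6: truthful gives $19833.9, deviation gives $0 → loss $19833.9.
$49508: truthful gives $4725.5, deviation gives $0 → loss $4725.5.
$43004.3: truthful gives $11229.2, deviation gives $0 → loss $11229.2.
$48117.3: truthful gives $6116.2, deviation gives $0 → loss $6116.2.
Maximum loss: $19833.9.

$19833.9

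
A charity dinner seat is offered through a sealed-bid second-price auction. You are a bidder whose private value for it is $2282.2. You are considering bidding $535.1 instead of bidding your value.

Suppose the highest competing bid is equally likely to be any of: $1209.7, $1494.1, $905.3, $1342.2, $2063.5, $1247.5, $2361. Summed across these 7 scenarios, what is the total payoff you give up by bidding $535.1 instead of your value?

The deviation costs you only when the competing bid falls strictly between $535.1 and $2282.2; elsewhere both bids give the same outcome.
$1209.7: truthful payoff $1072.5, deviation payoff $0 → loss $1072.5.
$1494.1: truthful payoff $788.1, deviation payoff $0 → loss $788.1.
$905.3: truthful payoff $1376.9, deviation payoff $0 → loss $1376.9.
$1342.2: truthful payoff $940, deviation payoff $0 → loss $940.
$2063.5: truthful payoff $218.7, deviation payoff $0 → loss $218.7.
$1247.5: truthful payoff $1034.7, deviation payoff $0 → loss $1034.7.
$2361: outcomes coincide → loss $0.
Total loss = $1072.5 + $788.1 + $1376.9 + $940 + $218.7 + $1034.7 = $5430.9.

$5430.9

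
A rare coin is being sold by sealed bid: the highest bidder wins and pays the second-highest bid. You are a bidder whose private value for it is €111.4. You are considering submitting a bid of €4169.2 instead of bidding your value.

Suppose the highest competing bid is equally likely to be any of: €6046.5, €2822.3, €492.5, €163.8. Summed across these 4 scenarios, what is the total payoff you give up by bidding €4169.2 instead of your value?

The deviation costs you only when the competing bid falls strictly between €111.4 and €4169.2; elsewhere both bids give the same outcome.
€6046.5: outcomes coincide → loss €0.
€2822.3: truthful payoff €0, deviation payoff −€2710.9 → loss €2710.9.
€492.5: truthful payoff €0, deviation payoff −€381.1 → loss €381.1.
€163.8: truthful payoff €0, deviation payoff −€52.4 → loss €52.4.
Total loss = €2710.9 + €381.1 + €52.4 = €3144.4.

€3144.4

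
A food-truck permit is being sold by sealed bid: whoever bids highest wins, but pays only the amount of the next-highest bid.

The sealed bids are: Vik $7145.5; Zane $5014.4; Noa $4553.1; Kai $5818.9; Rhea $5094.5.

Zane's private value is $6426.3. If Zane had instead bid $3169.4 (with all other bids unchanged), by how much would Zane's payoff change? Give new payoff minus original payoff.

$0

The highest bid among the other bidders is $7145.5; Zane's bid doesn't change that.
Original bid $5014.4: Zane is not highest (top rival bid is $7145.5); payoff $0.
Alternative bid $3169.4: Zane is not highest (top rival bid is $7145.5); payoff $0.
Change in payoff = $0 − ($0) = $0.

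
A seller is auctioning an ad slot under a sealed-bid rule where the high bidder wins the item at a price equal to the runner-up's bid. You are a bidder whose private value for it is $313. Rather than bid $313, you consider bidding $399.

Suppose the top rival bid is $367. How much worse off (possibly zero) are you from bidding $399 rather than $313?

Bidding your value $313: you lose (since $313 < $367). Payoff $0.
Bidding $399: you win and pay $367. Payoff $313 − $367 = −$54.
The competing bid $367 lies between your value and your inflated bid, so overbidding wins an item priced above your value.
Loss from deviating = $0 − (−$54) = $54.
Because the price is fixed by the runner-up's bid, deviating from your value can only change a good outcome into a bad one — never the reverse.

$54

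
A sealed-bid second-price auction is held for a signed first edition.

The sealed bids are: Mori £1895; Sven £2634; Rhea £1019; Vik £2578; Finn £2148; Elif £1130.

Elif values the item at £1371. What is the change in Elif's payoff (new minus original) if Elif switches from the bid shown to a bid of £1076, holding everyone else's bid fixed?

£0

The highest bid among the other bidders is £2634; Elif's bid doesn't change that.
Original bid £1130: Elif is not highest (top rival bid is £2634); payoff £0.
Alternative bid £1076: Elif is not highest (top rival bid is £2634); payoff £0.
Change in payoff = £0 − (£0) = £0.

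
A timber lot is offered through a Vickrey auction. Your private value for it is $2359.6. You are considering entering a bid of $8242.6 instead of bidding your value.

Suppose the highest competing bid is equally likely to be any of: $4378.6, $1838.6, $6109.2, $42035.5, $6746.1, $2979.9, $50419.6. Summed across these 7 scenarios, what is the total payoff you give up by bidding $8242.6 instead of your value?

$10775.4

The deviation costs you only when the competing bid falls strictly between $2359.6 and $8242.6; elsewhere both bids give the same outcome.
$4378.6: truthful payoff $0, deviation payoff −$2019 → loss $2019.
$1838.6: outcomes coincide → loss $0.
$6109.2: truthful payoff $0, deviation payoff −$3749.6 → loss $3749.6.
$42035.5: outcomes coincide → loss $0.
$6746.1: truthful payoff $0, deviation payoff −$4386.5 → loss $4386.5.
$2979.9: truthful payoff $0, deviation payoff −$620.3 → loss $620.3.
$50419.6: outcomes coincide → loss $0.
Total loss = $2019 + $3749.6 + $4386.5 + $620.3 = $10775.4.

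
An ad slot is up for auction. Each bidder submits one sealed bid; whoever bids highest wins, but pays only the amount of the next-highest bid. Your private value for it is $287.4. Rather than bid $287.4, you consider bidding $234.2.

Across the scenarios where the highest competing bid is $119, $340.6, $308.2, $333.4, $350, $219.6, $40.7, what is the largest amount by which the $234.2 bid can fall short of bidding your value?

$119: same outcome either way → loss $0.
$340.6: same outcome either way → loss $0.
$308.2: same outcome either way → loss $0.
$333.4: same outcome either way → loss $0.
$350: same outcome either way → loss $0.
$219.6: same outcome either way → loss $0.
$40.7: same outcome either way → loss $0.
Maximum loss: $0.

$0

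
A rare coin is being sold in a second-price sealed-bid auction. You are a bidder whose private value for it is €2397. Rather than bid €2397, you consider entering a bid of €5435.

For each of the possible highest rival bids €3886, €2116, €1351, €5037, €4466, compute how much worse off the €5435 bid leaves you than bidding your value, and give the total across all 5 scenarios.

The deviation costs you only when the competing bid falls strictly between €2397 and €5435; elsewhere both bids give the same outcome.
€3886: truthful payoff €0, deviation payoff −€1489 → loss €1489.
€2116: outcomes coincide → loss €0.
€1351: outcomes coincide → loss €0.
€5037: truthful payoff €0, deviation payoff −€2640 → loss €2640.
€4466: truthful payoff €0, deviation payoff −€2069 → loss €2069.
Total loss = €1489 + €2640 + €2069 = €6198.

€6198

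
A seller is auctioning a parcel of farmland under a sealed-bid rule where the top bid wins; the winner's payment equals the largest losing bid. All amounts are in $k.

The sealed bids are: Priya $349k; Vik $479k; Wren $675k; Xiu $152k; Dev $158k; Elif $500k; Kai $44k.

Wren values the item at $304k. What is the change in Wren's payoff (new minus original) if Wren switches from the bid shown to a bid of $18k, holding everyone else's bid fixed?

$196k

The highest bid among the other bidders is $500k; Wren's bid doesn't change that.
Original bid $675k: Wren is highest, pays the top rival bid $500k; payoff $304k − $500k = −$196k.
Alternative bid $18k: Wren is not highest (top rival bid is $500k); payoff $0k.
Change in payoff = $0k − (−$196k) = $196k.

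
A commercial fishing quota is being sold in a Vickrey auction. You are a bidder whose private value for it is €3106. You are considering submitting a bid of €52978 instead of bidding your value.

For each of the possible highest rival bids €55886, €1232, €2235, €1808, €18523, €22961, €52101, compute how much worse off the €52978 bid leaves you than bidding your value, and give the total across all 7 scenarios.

€84267

The deviation costs you only when the competing bid falls strictly between €3106 and €52978; elsewhere both bids give the same outcome.
€55886: outcomes coincide → loss €0.
€1232: outcomes coincide → loss €0.
€2235: outcomes coincide → loss €0.
€1808: outcomes coincide → loss €0.
€18523: truthful payoff €0, deviation payoff −€15417 → loss €15417.
€22961: truthful payoff €0, deviation payoff −€19855 → loss €19855.
€52101: truthful payoff €0, deviation payoff −€48995 → loss €48995.
Total loss = €15417 + €19855 + €48995 = €84267.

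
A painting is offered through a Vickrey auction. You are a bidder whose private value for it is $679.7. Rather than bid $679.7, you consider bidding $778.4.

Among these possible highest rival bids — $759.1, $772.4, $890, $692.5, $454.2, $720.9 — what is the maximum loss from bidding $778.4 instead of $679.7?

$92.7

$759.1: truthful gives $0, deviation gives −$79.4 → loss $79.4.
$772.4: truthful gives $0, deviation gives −$92.7 → loss $92.7.
$890: same outcome either way → loss $0.
$692.5: truthful gives $0, deviation gives −$12.8 → loss $12.8.
$454.2: same outcome either way → loss $0.
$720.9: truthful gives $0, deviation gives −$41.2 → loss $41.2.
Maximum loss: $92.7.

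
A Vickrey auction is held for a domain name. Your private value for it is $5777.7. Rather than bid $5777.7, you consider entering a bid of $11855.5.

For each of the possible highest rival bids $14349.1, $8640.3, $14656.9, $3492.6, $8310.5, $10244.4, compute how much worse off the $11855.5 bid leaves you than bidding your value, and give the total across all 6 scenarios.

$9862.1

The deviation costs you only when the competing bid falls strictly between $5777.7 and $11855.5; elsewhere both bids give the same outcome.
$14349.1: outcomes coincide → loss $0.
$8640.3: truthful payoff $0, deviation payoff −$2862.6 → loss $2862.6.
$14656.9: outcomes coincide → loss $0.
$3492.6: outcomes coincide → loss $0.
$8310.5: truthful payoff $0, deviation payoff −$2532.8 → loss $2532.8.
$10244.4: truthful payoff $0, deviation payoff −$4466.7 → loss $4466.7.
Total loss = $2862.6 + $2532.8 + $4466.7 = $9862.1.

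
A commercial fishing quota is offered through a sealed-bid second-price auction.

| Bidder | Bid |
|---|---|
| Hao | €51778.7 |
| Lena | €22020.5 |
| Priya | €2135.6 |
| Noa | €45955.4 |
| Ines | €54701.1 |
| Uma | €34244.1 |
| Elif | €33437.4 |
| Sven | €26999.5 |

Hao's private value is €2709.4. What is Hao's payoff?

Highest bid: Ines at €54701.1, so Ines wins.
Second-highest bid: Hao at €51778.7 — that is the price the winner pays.
Hao did not win, so Hao pays nothing and receives nothing: payoff €0.

€0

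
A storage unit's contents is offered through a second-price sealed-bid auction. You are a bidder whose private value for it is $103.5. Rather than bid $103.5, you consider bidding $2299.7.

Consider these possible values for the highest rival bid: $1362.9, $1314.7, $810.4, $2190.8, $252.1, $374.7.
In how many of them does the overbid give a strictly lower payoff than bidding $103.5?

6

The deviation hurts exactly when the highest competing bid lies strictly between $103.5 and $2299.7 — overbidding then wins at a price above your value.
$1362.9: inside the interval → strictly worse (loss $1259.4).
$1314.7: inside the interval → strictly worse (loss $1211.2).
$810.4: inside the interval → strictly worse (loss $706.9).
$2190.8: inside the interval → strictly worse (loss $2087.3).
$252.1: inside the interval → strictly worse (loss $148.6).
$374.7: inside the interval → strictly worse (loss $271.2).
Count: 6.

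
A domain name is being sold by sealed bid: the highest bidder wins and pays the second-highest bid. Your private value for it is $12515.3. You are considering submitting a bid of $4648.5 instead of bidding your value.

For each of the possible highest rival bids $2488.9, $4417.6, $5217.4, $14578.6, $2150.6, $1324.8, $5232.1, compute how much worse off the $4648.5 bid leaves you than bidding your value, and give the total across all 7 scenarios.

$14581.1

The deviation costs you only when the competing bid falls strictly between $4648.5 and $12515.3; elsewhere both bids give the same outcome.
$2488.9: outcomes coincide → loss $0.
$4417.6: outcomes coincide → loss $0.
$5217.4: truthful payoff $7297.9, deviation payoff $0 → loss $7297.9.
$14578.6: outcomes coincide → loss $0.
$2150.6: outcomes coincide → loss $0.
$1324.8: outcomes coincide → loss $0.
$5232.1: truthful payoff $7283.2, deviation payoff $0 → loss $7283.2.
Total loss = $7297.9 + $7283.2 = $14581.1.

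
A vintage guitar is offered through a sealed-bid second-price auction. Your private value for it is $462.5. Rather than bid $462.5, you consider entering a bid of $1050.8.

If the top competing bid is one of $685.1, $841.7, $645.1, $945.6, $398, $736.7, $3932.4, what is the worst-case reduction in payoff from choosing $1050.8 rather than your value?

$685.1: truthful gives $0, deviation gives −$222.6 → loss $222.6.
$841.7: truthful gives $0, deviation gives −$379.2 → loss $379.2.
$645.1: truthful gives $0, deviation gives −$182.6 → loss $182.6.
$945.6: truthful gives $0, deviation gives −$483.1 → loss $483.1.
$398: same outcome either way → loss $0.
$736.7: truthful gives $0, deviation gives −$274.2 → loss $274.2.
$3932.4: same outcome either way → loss $0.
Maximum loss: $483.1.

$483.1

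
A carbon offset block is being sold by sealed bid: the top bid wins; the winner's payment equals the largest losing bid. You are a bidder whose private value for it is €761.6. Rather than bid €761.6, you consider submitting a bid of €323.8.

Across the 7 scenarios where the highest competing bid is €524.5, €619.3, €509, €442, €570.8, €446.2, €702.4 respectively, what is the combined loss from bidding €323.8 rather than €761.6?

The deviation costs you only when the competing bid falls strictly between €323.8 and €761.6; elsewhere both bids give the same outcome.
€524.5: truthful payoff €237.1, deviation payoff €0 → loss €237.1.
€619.3: truthful payoff €142.3, deviation payoff €0 → loss €142.3.
€509: truthful payoff €252.6, deviation payoff €0 → loss €252.6.
€442: truthful payoff €319.6, deviation payoff €0 → loss €319.6.
€570.8: truthful payoff €190.8, deviation payoff €0 → loss €190.8.
€446.2: truthful payoff €315.4, deviation payoff €0 → loss €315.4.
€702.4: truthful payoff €59.2, deviation payoff €0 → loss €59.2.
Total loss = €237.1 + €142.3 + €252.6 + €319.6 + €190.8 + €315.4 + €59.2 = €1517.

€1517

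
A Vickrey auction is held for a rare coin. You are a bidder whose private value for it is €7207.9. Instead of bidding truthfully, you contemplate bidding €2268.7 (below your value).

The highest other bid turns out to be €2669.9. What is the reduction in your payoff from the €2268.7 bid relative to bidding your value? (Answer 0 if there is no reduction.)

€4538

Bidding your value €7207.9: you win (since €7207.9 > €2669.9) and pay €2669.9. Payoff €4538.
Bidding €2268.7: you lose. Payoff €0.
The competing bid €2669.9 lies between your shaded bid and your value, so underbidding forfeits an item you could have won at a profitable price.
Loss from deviating = €4538 − (€0) = €4538.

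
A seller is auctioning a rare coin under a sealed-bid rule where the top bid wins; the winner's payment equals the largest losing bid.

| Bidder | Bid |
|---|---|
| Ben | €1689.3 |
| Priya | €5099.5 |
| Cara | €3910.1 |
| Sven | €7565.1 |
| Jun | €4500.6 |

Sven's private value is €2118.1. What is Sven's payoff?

−€2981.4

Highest bid: Sven at €7565.1, so Sven wins.
Second-highest bid: Priya at €5099.5 — that is the price the winner pays.
Sven's payoff = value − price = €2118.1 − €5099.5 = −€2981.4.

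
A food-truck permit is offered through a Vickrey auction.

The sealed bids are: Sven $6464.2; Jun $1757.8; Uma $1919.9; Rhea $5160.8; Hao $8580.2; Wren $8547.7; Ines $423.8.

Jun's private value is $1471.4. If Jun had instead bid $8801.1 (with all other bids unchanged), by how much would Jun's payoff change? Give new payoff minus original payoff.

The highest bid among the other bidders is $8580.2; Jun's bid doesn't change that.
Original bid $1757.8: Jun is not highest (top rival bid is $8580.2); payoff $0.
Alternative bid $8801.1: Jun is highest, pays the top rival bid $8580.2; payoff $1471.4 − $8580.2 = −$7108.8.
Change in payoff = −$7108.8 − ($0) = −$7108.8.

−$7108.8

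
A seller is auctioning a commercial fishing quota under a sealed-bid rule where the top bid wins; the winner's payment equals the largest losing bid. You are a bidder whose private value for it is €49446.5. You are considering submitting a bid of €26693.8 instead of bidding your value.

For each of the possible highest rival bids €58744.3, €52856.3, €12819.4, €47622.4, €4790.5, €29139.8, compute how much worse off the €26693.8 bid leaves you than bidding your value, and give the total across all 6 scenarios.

The deviation costs you only when the competing bid falls strictly between €26693.8 and €49446.5; elsewhere both bids give the same outcome.
€58744.3: outcomes coincide → loss €0.
€52856.3: outcomes coincide → loss €0.
€12819.4: outcomes coincide → loss €0.
€47622.4: truthful payoff €1824.1, deviation payoff €0 → loss €1824.1.
€4790.5: outcomes coincide → loss €0.
€29139.8: truthful payoff €20306.7, deviation payoff €0 → loss €20306.7.
Total loss = €1824.1 + €20306.7 = €22130.8.
Truthful bidding weakly dominates here: raising your bid can only win items priced above your value, and lowering it can only forfeit items priced below.

€22130.8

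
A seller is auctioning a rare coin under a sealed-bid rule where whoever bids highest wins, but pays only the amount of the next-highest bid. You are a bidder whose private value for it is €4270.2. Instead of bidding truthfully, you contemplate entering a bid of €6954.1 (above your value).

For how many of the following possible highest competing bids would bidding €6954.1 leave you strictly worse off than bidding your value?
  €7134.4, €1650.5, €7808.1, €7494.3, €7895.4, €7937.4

The deviation hurts exactly when the highest competing bid lies strictly between €4270.2 and €6954.1 — overbidding then wins at a price above your value.
€7134.4: above both → same outcome either way.
€1650.5: below both → same outcome either way.
€7808.1: above both → same outcome either way.
€7494.3: above both → same outcome either way.
€7895.4: above both → same outcome either way.
€7937.4: above both → same outcome either way.
Count: 0.

0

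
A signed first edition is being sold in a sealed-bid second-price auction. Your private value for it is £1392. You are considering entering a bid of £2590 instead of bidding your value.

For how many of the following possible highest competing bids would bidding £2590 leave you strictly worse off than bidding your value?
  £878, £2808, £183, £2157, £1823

The deviation hurts exactly when the highest competing bid lies strictly between £1392 and £2590 — overbidding then wins at a price above your value.
£878: below both → same outcome either way.
£2808: above both → same outcome either way.
£183: below both → same outcome either way.
£2157: inside the interval → strictly worse (loss £765).
£1823: inside the interval → strictly worse (loss £431).
Count: 2.

2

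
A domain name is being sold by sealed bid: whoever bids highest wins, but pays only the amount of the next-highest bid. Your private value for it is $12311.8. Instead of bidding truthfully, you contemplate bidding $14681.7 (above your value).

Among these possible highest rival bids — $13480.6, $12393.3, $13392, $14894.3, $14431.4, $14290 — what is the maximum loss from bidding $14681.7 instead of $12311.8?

$2119.6

$13480.6: truthful gives $0, deviation gives −$1168.8 → loss $1168.8.
$12393.3: truthful gives $0, deviation gives −$81.5 → loss $81.5.
$13392: truthful gives $0, deviation gives −$1080.2 → loss $1080.2.
$14894.3: same outcome either way → loss $0.
$14431.4: truthful gives $0, deviation gives −$2119.6 → loss $2119.6.
$14290: truthful gives $0, deviation gives −$1978.2 → loss $1978.2.
Maximum loss: $2119.6.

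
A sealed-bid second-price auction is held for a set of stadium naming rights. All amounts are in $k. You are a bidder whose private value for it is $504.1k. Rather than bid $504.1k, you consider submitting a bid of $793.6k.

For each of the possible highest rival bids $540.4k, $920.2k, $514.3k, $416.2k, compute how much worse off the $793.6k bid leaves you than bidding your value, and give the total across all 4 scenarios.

$46.5k

The deviation costs you only when the competing bid falls strictly between $504.1k and $793.6k; elsewhere both bids give the same outcome.
$540.4k: truthful payoff $0k, deviation payoff −$36.3k → loss $36.3k.
$920.2k: outcomes coincide → loss $0k.
$514.3k: truthful payoff $0k, deviation payoff −$10.2k → loss $10.2k.
$416.2k: outcomes coincide → loss $0k.
Total loss = $36.3k + $10.2k = $46.5k.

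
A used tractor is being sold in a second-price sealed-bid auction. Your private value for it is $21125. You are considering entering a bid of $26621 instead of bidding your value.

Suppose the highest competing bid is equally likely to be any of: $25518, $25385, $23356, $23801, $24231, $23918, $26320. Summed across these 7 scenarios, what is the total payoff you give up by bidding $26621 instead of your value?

$24654

The deviation costs you only when the competing bid falls strictly between $21125 and $26621; elsewhere both bids give the same outcome.
$25518: truthful payoff $0, deviation payoff −$4393 → loss $4393.
$25385: truthful payoff $0, deviation payoff −$4260 → loss $4260.
$23356: truthful payoff $0, deviation payoff −$2231 → loss $2231.
$23801: truthful payoff $0, deviation payoff −$2676 → loss $2676.
$24231: truthful payoff $0, deviation payoff −$3106 → loss $3106.
$23918: truthful payoff $0, deviation payoff −$2793 → loss $2793.
$26320: truthful payoff $0, deviation payoff −$5195 → loss $5195.
Total loss = $4393 + $4260 + $2231 + $2676 + $3106 + $2793 + $5195 = $24654.
In a second-price auction your bid sets only whether you win, not what you pay, so bidding your true value is weakly dominant.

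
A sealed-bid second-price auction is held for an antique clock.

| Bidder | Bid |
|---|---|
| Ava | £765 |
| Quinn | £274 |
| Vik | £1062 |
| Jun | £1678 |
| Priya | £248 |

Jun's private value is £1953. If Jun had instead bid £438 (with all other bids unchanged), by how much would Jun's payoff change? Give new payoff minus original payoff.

−£891

The highest bid among the other bidders is £1062; Jun's bid doesn't change that.
Original bid £1678: Jun is highest, pays the top rival bid £1062; payoff £1953 − £1062 = £891.
Alternative bid £438: Jun is not highest (top rival bid is £1062); payoff £0.
Change in payoff = £0 − (£891) = −£891.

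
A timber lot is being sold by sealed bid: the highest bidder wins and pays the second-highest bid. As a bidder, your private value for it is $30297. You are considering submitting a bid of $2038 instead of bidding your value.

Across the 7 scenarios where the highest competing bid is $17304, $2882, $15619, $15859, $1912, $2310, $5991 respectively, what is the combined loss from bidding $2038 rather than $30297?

The deviation costs you only when the competing bid falls strictly between $2038 and $30297; elsewhere both bids give the same outcome.
$17304: truthful payoff $12993, deviation payoff $0 → loss $12993.
$2882: truthful payoff $27415, deviation payoff $0 → loss $27415.
$15619: truthful payoff $14678, deviation payoff $0 → loss $14678.
$15859: truthful payoff $14438, deviation payoff $0 → loss $14438.
$1912: outcomes coincide → loss $0.
$2310: truthful payoff $27987, deviation payoff $0 → loss $27987.
$5991: truthful payoff $24306, deviation payoff $0 → loss $24306.
Total loss = $12993 + $27415 + $14678 + $14438 + $27987 + $24306 = $121817.
In a second-price auction your bid sets only whether you win, not what you pay, so bidding your true value is weakly dominant.

$121817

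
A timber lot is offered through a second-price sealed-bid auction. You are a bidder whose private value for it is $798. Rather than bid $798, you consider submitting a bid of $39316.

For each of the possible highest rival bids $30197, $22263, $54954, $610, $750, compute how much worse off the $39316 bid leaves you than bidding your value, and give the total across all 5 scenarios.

The deviation costs you only when the competing bid falls strictly between $798 and $39316; elsewhere both bids give the same outcome.
$30197: truthful payoff $0, deviation payoff −$29399 → loss $29399.
$22263: truthful payoff $0, deviation payoff −$21465 → loss $21465.
$54954: outcomes coincide → loss $0.
$610: outcomes coincide → loss $0.
$750: outcomes coincide → loss $0.
Total loss = $29399 + $21465 = $50864.

$50864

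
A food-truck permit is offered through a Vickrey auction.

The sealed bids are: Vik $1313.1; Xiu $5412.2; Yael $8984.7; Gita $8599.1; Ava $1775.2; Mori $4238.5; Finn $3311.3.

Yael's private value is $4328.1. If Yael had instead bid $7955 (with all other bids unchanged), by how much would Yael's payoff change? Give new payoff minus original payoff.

The highest bid among the other bidders is $8599.1; Yael's bid doesn't change that.
Original bid $8984.7: Yael is highest, pays the top rival bid $8599.1; payoff $4328.1 − $8599.1 = −$4271.
Alternative bid $7955: Yael is not highest (top rival bid is $8599.1); payoff $0.
Change in payoff = $0 − (−$4271) = $4271.

$4271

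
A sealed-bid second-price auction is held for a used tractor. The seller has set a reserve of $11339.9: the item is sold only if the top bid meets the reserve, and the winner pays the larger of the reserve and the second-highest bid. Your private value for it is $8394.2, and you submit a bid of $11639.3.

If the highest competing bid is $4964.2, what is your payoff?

−$2945.7

Your bid $11639.3 is the highest and exceeds the reserve.
Price = max(second-highest bid, reserve) = max($4964.2, $11339.9) = $11339.9.
Payoff = $8394.2 − $11339.9 = −$2945.7.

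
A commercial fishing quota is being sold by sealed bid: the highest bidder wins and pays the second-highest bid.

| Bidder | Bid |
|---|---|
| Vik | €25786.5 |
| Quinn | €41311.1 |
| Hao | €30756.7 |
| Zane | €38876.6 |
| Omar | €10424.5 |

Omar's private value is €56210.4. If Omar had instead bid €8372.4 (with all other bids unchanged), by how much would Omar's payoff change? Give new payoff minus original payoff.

The highest bid among the other bidders is €41311.1; Omar's bid doesn't change that.
Original bid €10424.5: Omar is not highest (top rival bid is €41311.1); payoff €0.
Alternative bid €8372.4: Omar is not highest (top rival bid is €41311.1); payoff €0.
Change in payoff = €0 − (€0) = €0.

€0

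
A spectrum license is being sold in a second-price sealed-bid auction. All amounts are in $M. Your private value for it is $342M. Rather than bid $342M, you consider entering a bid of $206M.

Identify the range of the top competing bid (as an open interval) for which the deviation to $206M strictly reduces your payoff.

If the competing bid is below $206M, both bids win at the same price — no difference.
If it is above $342M, both bids lose — no difference.
If it lies strictly between $206M and $342M, bidding your value wins at a price below your value (positive payoff) while bidding $206M loses (payoff 0).
So the deviation strictly hurts on the open interval ($206M, $342M).

($206M, $342M)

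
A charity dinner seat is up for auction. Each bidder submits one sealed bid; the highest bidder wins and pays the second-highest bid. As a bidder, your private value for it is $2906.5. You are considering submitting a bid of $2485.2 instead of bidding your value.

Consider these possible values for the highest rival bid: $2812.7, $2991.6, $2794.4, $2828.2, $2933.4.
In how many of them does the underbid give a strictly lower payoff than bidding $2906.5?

3

The deviation hurts exactly when the highest competing bid lies strictly between $2485.2 and $2906.5 — underbidding then forfeits a profitable win.
$2812.7: inside the interval → strictly worse (loss $93.8).
$2991.6: above both → same outcome either way.
$2794.4: inside the interval → strictly worse (loss $112.1).
$2828.2: inside the interval → strictly worse (loss $78.3).
$2933.4: above both → same outcome either way.
Count: 3.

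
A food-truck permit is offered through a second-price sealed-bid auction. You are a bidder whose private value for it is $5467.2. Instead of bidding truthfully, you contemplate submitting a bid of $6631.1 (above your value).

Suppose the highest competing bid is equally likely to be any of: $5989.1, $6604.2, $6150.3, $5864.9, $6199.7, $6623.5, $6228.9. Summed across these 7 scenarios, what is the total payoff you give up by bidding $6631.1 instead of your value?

$5390.2

The deviation costs you only when the competing bid falls strictly between $5467.2 and $6631.1; elsewhere both bids give the same outcome.
$5989.1: truthful payoff $0, deviation payoff −$521.9 → loss $521.9.
$6604.2: truthful payoff $0, deviation payoff −$1137 → loss $1137.
$6150.3: truthful payoff $0, deviation payoff −$683.1 → loss $683.1.
$5864.9: truthful payoff $0, deviation payoff −$397.7 → loss $397.7.
$6199.7: truthful payoff $0, deviation payoff −$732.5 → loss $732.5.
$6623.5: truthful payoff $0, deviation payoff −$1156.3 → loss $1156.3.
$6228.9: truthful payoff $0, deviation payoff −$761.7 → loss $761.7.
Total loss = $521.9 + $1137 + $683.1 + $397.7 + $732.5 + $1156.3 + $761.7 = $5390.2.
In a second-price auction your bid sets only whether you win, not what you pay, so bidding your true value is weakly dominant.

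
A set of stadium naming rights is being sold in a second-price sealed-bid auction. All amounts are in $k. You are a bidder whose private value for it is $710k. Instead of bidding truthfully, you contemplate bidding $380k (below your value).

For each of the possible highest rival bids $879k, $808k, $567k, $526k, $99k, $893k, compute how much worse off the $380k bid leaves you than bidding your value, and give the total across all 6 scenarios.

The deviation costs you only when the competing bid falls strictly between $380k and $710k; elsewhere both bids give the same outcome.
$879k: outcomes coincide → loss $0k.
$808k: outcomes coincide → loss $0k.
$567k: truthful payoff $143k, deviation payoff $0k → loss $143k.
$526k: truthful payoff $184k, deviation payoff $0k → loss $184k.
$99k: outcomes coincide → loss $0k.
$893k: outcomes coincide → loss $0k.
Total loss = $143k + $184k = $327k.

$327k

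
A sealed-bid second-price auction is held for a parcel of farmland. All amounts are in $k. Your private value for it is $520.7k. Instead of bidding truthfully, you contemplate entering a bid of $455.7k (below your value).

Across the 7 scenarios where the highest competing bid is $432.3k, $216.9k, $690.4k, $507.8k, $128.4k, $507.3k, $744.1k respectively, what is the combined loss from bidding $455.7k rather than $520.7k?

The deviation costs you only when the competing bid falls strictly between $455.7k and $520.7k; elsewhere both bids give the same outcome.
$432.3k: outcomes coincide → loss $0k.
$216.9k: outcomes coincide → loss $0k.
$690.4k: outcomes coincide → loss $0k.
$507.8k: truthful payoff $12.9k, deviation payoff $0k → loss $12.9k.
$128.4k: outcomes coincide → loss $0k.
$507.3k: truthful payoff $13.4k, deviation payoff $0k → loss $13.4k.
$744.1k: outcomes coincide → loss $0k.
Total loss = $12.9k + $13.4k = $26.3k.

$26.3k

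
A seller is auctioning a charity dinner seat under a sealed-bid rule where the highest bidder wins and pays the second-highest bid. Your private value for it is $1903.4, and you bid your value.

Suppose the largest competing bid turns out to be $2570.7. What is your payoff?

$0

Your bid $1903.4 is below the highest competing bid $2570.7, so you lose.
A losing bidder pays nothing and receives nothing: payoff = $0.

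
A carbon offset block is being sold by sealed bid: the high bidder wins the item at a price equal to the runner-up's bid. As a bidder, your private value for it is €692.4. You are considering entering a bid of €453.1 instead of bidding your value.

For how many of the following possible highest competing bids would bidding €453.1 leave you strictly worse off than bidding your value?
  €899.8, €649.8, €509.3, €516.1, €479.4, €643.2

5

The deviation hurts exactly when the highest competing bid lies strictly between €453.1 and €692.4 — underbidding then forfeits a profitable win.
€899.8: above both → same outcome either way.
€649.8: inside the interval → strictly worse (loss €42.6).
€509.3: inside the interval → strictly worse (loss €183.1).
€516.1: inside the interval → strictly worse (loss €176.3).
€479.4: inside the interval → strictly worse (loss €213).
€643.2: inside the interval → strictly worse (loss €49.2).
Count: 5.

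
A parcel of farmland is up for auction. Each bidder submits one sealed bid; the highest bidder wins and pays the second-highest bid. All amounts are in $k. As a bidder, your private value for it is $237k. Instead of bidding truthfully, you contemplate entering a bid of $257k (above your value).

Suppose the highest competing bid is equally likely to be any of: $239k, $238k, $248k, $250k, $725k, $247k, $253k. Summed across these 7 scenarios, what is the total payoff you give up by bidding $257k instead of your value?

$53k

The deviation costs you only when the competing bid falls strictly between $237k and $257k; elsewhere both bids give the same outcome.
$239k: truthful payoff $0k, deviation payoff −$2k → loss $2k.
$238k: truthful payoff $0k, deviation payoff −$1k → loss $1k.
$248k: truthful payoff $0k, deviation payoff −$11k → loss $11k.
$250k: truthful payoff $0k, deviation payoff −$13k → loss $13k.
$725k: outcomes coincide → loss $0k.
$247k: truthful payoff $0k, deviation payoff −$10k → loss $10k.
$253k: truthful payoff $0k, deviation payoff −$16k → loss $16k.
Total loss = $2k + $1k + $11k + $13k + $10k + $16k = $53k.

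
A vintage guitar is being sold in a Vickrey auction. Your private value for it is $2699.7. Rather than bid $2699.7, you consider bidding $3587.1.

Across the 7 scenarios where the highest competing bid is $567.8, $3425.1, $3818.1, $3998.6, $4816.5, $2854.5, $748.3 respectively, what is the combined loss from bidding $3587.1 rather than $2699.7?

The deviation costs you only when the competing bid falls strictly between $2699.7 and $3587.1; elsewhere both bids give the same outcome.
$567.8: outcomes coincide → loss $0.
$3425.1: truthful payoff $0, deviation payoff −$725.4 → loss $725.4.
$3818.1: outcomes coincide → loss $0.
$3998.6: outcomes coincide → loss $0.
$4816.5: outcomes coincide → loss $0.
$2854.5: truthful payoff $0, deviation payoff −$154.8 → loss $154.8.
$748.3: outcomes coincide → loss $0.
Total loss = $725.4 + $154.8 = $880.2.

$880.2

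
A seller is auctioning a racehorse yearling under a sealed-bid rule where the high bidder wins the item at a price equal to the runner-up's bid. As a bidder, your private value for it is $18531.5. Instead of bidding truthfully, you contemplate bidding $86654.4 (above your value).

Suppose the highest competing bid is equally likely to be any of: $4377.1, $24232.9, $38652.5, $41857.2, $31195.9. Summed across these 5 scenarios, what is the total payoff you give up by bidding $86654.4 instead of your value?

The deviation costs you only when the competing bid falls strictly between $18531.5 and $86654.4; elsewhere both bids give the same outcome.
$4377.1: outcomes coincide → loss $0.
$24232.9: truthful payoff $0, deviation payoff −$5701.4 → loss $5701.4.
$38652.5: truthful payoff $0, deviation payoff −$20121 → loss $20121.
$41857.2: truthful payoff $0, deviation payoff −$23325.7 → loss $23325.7.
$31195.9: truthful payoff $0, deviation payoff −$12664.4 → loss $12664.4.
Total loss = $5701.4 + $20121 + $23325.7 + $12664.4 = $61812.5.
In a second-price auction your bid sets only whether you win, not what you pay, so bidding your true value is weakly dominant.

$61812.5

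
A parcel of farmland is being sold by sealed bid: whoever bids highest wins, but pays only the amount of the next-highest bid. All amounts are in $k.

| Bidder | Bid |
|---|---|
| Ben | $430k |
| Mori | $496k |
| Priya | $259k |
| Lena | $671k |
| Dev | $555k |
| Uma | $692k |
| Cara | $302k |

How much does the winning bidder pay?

Highest bid: Uma at $692k, so Uma wins.
Second-highest bid: Lena at $671k — that is the price the winner pays.

$671k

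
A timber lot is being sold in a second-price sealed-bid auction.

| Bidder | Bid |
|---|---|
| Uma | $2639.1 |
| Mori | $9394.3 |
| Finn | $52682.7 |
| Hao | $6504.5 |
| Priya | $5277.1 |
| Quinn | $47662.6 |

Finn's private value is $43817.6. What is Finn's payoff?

Highest bid: Finn at $52682.7, so Finn wins.
Second-highest bid: Quinn at $47662.6 — that is the price the winner pays.
Finn's payoff = value − price = $43817.6 − $47662.6 = −$3845.

−$3845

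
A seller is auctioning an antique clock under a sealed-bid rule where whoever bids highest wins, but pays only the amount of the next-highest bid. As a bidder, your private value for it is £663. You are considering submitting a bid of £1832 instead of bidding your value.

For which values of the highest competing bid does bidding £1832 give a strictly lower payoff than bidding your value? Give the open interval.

If the competing bid is below £663, both bids win at the same price — no difference.
If it is above £1832, both bids lose — no difference.
If it lies strictly between £663 and £1832, bidding your value loses (payoff 0) while bidding £1832 wins at a price above your value (payoff negative).
So the deviation strictly hurts on the open interval (£663, £1832).
Because the price is fixed by the runner-up's bid, deviating from your value can only change a good outcome into a bad one — never the reverse.

(£663, £1832)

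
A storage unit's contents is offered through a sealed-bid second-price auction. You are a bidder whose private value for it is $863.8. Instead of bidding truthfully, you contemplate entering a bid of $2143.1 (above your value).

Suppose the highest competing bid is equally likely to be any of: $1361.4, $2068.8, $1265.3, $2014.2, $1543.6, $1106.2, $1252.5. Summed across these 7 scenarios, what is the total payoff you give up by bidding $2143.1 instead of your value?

$4565.4

The deviation costs you only when the competing bid falls strictly between $863.8 and $2143.1; elsewhere both bids give the same outcome.
$1361.4: truthful payoff $0, deviation payoff −$497.6 → loss $497.6.
$2068.8: truthful payoff $0, deviation payoff −$1205 → loss $1205.
$1265.3: truthful payoff $0, deviation payoff −$401.5 → loss $401.5.
$2014.2: truthful payoff $0, deviation payoff −$1150.4 → loss $1150.4.
$1543.6: truthful payoff $0, deviation payoff −$679.8 → loss $679.8.
$1106.2: truthful payoff $0, deviation payoff −$242.4 → loss $242.4.
$1252.5: truthful payoff $0, deviation payoff −$388.7 → loss $388.7.
Total loss = $497.6 + $1205 + $401.5 + $1150.4 + $679.8 + $242.4 + $388.7 = $4565.4.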